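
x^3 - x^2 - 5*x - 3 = (x - 3)*(x + 1)^2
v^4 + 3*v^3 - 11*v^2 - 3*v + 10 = (v - 2)*(v - 1)*(v + 1)*(v + 5)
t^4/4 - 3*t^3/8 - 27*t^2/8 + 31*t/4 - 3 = (t/4 + 1)*(t - 3)*(t - 2)*(t - 1/2)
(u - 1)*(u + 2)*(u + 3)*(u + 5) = u^4 + 9*u^3 + 21*u^2 - u - 30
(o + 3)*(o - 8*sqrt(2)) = o^2 - 8*sqrt(2)*o + 3*o - 24*sqrt(2)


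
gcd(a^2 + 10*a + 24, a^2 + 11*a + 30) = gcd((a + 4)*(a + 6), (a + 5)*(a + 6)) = a + 6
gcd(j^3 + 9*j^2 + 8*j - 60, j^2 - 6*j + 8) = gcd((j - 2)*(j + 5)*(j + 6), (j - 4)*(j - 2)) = j - 2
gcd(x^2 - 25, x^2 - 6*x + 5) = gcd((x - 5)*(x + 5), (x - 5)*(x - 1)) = x - 5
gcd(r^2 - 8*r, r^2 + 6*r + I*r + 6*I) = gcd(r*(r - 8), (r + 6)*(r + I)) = 1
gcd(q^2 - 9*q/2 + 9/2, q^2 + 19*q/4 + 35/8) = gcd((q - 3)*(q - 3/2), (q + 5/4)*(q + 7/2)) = 1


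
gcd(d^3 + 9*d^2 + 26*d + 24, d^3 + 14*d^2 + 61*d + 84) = d^2 + 7*d + 12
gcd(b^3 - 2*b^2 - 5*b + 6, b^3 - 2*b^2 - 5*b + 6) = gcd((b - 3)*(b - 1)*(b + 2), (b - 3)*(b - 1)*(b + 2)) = b^3 - 2*b^2 - 5*b + 6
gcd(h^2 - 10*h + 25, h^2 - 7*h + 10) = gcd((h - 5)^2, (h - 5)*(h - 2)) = h - 5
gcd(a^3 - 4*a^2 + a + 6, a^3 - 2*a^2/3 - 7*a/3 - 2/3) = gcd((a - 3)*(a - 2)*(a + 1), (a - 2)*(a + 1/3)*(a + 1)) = a^2 - a - 2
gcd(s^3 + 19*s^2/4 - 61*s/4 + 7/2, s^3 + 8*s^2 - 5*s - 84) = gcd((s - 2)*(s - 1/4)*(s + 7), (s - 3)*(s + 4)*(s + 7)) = s + 7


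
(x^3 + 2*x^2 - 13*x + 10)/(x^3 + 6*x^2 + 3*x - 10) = (x - 2)/(x + 2)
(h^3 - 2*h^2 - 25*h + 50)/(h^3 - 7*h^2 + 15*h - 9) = (h^3 - 2*h^2 - 25*h + 50)/(h^3 - 7*h^2 + 15*h - 9)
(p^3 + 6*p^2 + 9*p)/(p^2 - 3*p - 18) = p*(p + 3)/(p - 6)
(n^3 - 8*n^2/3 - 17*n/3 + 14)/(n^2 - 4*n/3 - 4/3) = (3*n^2 - 2*n - 21)/(3*n + 2)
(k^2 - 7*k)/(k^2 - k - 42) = k/(k + 6)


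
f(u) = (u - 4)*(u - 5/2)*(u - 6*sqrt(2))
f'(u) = (u - 4)*(u - 5/2) + (u - 4)*(u - 6*sqrt(2)) + (u - 5/2)*(u - 6*sqrt(2))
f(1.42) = -19.69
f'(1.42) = 28.65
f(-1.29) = -195.99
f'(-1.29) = 108.81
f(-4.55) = -785.73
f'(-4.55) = 263.63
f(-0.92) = -158.26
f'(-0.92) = 95.27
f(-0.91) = -157.31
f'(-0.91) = 94.91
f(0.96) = -35.23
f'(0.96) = 39.15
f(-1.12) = -178.03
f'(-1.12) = 102.48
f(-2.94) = -431.35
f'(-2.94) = 179.20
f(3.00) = 2.74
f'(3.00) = 2.24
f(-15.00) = -7808.86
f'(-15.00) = 1189.71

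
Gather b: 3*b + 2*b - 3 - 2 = 5*b - 5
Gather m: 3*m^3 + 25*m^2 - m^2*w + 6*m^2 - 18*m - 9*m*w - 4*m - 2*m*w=3*m^3 + m^2*(31 - w) + m*(-11*w - 22)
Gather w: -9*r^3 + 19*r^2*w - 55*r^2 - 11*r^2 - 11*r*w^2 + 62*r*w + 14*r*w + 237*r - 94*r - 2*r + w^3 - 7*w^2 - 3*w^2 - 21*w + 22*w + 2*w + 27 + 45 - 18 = -9*r^3 - 66*r^2 + 141*r + w^3 + w^2*(-11*r - 10) + w*(19*r^2 + 76*r + 3) + 54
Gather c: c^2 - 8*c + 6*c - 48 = c^2 - 2*c - 48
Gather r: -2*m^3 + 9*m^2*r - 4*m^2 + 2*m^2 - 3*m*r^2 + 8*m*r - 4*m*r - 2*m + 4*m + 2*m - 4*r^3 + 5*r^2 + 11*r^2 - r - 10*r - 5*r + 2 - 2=-2*m^3 - 2*m^2 + 4*m - 4*r^3 + r^2*(16 - 3*m) + r*(9*m^2 + 4*m - 16)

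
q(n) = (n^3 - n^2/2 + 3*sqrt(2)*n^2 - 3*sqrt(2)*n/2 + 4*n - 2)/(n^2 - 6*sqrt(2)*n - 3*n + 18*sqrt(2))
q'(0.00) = 0.04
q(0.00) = -0.08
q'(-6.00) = 0.37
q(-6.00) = -0.73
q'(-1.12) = -0.08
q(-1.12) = -0.02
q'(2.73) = 156.93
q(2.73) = 33.06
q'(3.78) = 12.91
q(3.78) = -30.68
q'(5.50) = -15.42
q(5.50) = -38.58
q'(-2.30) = 0.02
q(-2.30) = 0.02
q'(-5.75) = 0.35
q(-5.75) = -0.64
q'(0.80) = 0.66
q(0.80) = 0.14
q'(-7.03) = 0.44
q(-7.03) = -1.14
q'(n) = (-2*n + 3 + 6*sqrt(2))*(n^3 - n^2/2 + 3*sqrt(2)*n^2 - 3*sqrt(2)*n/2 + 4*n - 2)/(n^2 - 6*sqrt(2)*n - 3*n + 18*sqrt(2))^2 + (3*n^2 - n + 6*sqrt(2)*n - 3*sqrt(2)/2 + 4)/(n^2 - 6*sqrt(2)*n - 3*n + 18*sqrt(2))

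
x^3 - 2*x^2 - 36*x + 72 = (x - 6)*(x - 2)*(x + 6)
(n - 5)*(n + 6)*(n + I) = n^3 + n^2 + I*n^2 - 30*n + I*n - 30*I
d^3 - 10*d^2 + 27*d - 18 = (d - 6)*(d - 3)*(d - 1)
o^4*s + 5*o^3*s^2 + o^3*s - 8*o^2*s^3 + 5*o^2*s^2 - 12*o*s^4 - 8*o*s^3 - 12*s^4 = (o - 2*s)*(o + s)*(o + 6*s)*(o*s + s)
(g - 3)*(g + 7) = g^2 + 4*g - 21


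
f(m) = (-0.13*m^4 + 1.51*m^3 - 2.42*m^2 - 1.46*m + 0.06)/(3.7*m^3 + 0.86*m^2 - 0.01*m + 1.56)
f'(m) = (-11.1*m^2 - 1.72*m + 0.01)*(-0.13*m^4 + 1.51*m^3 - 2.42*m^2 - 1.46*m + 0.06)/(3.7*m^3 + 0.86*m^2 - 0.01*m + 1.56)^2 + (-0.52*m^3 + 4.53*m^2 - 4.84*m - 1.46)/(3.7*m^3 + 0.86*m^2 - 0.01*m + 1.56)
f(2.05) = -0.06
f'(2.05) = 0.17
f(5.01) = 0.08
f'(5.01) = -0.00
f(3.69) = 0.07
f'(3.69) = 0.03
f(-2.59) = 0.78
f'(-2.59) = 0.07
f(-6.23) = 0.75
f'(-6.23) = -0.02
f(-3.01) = 0.76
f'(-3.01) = 0.04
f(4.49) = 0.08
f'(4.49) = 0.01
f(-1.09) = 1.53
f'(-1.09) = 3.37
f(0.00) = 0.04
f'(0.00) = -0.94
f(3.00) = 0.04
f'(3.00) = 0.06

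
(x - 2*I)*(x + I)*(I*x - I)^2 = -x^4 + 2*x^3 + I*x^3 - 3*x^2 - 2*I*x^2 + 4*x + I*x - 2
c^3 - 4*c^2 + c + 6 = (c - 3)*(c - 2)*(c + 1)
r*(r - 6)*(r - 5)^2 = r^4 - 16*r^3 + 85*r^2 - 150*r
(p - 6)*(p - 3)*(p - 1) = p^3 - 10*p^2 + 27*p - 18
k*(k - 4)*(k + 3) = k^3 - k^2 - 12*k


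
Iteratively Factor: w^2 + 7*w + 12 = (w + 4)*(w + 3)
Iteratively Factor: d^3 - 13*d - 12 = (d - 4)*(d^2 + 4*d + 3) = (d - 4)*(d + 3)*(d + 1)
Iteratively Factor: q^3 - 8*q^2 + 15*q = (q - 3)*(q^2 - 5*q) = (q - 5)*(q - 3)*(q)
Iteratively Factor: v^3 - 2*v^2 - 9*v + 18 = (v - 3)*(v^2 + v - 6) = (v - 3)*(v + 3)*(v - 2)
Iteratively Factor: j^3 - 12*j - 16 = (j + 2)*(j^2 - 2*j - 8) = (j - 4)*(j + 2)*(j + 2)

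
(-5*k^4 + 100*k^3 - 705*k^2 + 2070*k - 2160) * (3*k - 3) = -15*k^5 + 315*k^4 - 2415*k^3 + 8325*k^2 - 12690*k + 6480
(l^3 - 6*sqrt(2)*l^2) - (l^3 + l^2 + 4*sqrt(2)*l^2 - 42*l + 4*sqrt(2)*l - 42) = -10*sqrt(2)*l^2 - l^2 - 4*sqrt(2)*l + 42*l + 42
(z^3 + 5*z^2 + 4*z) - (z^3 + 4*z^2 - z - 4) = z^2 + 5*z + 4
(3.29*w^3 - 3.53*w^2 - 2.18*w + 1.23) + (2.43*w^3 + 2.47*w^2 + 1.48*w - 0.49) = 5.72*w^3 - 1.06*w^2 - 0.7*w + 0.74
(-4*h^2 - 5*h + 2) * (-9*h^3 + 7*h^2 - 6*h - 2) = 36*h^5 + 17*h^4 - 29*h^3 + 52*h^2 - 2*h - 4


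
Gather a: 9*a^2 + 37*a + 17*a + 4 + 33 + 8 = 9*a^2 + 54*a + 45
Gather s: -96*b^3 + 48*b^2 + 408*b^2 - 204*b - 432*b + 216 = -96*b^3 + 456*b^2 - 636*b + 216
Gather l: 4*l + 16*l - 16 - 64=20*l - 80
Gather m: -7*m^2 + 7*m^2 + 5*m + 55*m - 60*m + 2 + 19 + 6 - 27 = 0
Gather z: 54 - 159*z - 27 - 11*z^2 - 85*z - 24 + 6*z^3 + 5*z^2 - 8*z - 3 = 6*z^3 - 6*z^2 - 252*z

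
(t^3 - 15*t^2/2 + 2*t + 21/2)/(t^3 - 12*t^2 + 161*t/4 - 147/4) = 2*(t + 1)/(2*t - 7)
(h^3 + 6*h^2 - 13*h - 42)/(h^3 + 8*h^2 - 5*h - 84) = (h + 2)/(h + 4)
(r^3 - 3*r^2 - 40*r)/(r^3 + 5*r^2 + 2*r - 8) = r*(r^2 - 3*r - 40)/(r^3 + 5*r^2 + 2*r - 8)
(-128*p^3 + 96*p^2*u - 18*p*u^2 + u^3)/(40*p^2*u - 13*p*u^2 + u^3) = (-16*p^2 + 10*p*u - u^2)/(u*(5*p - u))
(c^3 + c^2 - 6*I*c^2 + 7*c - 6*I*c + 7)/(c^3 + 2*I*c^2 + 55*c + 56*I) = (c + 1)/(c + 8*I)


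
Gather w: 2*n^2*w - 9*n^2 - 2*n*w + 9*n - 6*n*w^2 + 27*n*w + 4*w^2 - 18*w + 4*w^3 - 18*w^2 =-9*n^2 + 9*n + 4*w^3 + w^2*(-6*n - 14) + w*(2*n^2 + 25*n - 18)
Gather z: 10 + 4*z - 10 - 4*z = 0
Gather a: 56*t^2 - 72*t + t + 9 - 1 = 56*t^2 - 71*t + 8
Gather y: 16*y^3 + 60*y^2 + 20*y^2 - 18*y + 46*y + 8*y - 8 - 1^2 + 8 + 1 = 16*y^3 + 80*y^2 + 36*y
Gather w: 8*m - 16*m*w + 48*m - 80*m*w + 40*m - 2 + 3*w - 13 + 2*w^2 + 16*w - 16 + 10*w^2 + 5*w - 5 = 96*m + 12*w^2 + w*(24 - 96*m) - 36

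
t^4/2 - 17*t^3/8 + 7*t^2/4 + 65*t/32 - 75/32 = (t/2 + 1/2)*(t - 5/2)*(t - 3/2)*(t - 5/4)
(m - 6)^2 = m^2 - 12*m + 36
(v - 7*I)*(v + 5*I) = v^2 - 2*I*v + 35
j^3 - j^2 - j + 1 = (j - 1)^2*(j + 1)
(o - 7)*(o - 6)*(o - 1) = o^3 - 14*o^2 + 55*o - 42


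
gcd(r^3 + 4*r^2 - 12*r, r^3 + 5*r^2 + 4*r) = r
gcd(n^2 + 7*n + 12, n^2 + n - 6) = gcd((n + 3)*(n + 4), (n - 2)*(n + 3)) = n + 3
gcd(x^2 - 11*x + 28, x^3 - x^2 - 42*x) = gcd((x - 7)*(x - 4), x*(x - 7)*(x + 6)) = x - 7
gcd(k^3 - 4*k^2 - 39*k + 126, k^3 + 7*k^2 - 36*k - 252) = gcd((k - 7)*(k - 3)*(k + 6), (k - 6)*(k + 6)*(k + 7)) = k + 6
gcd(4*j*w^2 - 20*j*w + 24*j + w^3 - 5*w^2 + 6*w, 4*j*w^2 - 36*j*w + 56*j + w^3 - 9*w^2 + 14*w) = 4*j*w - 8*j + w^2 - 2*w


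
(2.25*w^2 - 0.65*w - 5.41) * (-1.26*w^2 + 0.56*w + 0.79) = -2.835*w^4 + 2.079*w^3 + 8.2301*w^2 - 3.5431*w - 4.2739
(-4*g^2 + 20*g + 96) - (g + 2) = -4*g^2 + 19*g + 94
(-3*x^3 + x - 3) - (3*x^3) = -6*x^3 + x - 3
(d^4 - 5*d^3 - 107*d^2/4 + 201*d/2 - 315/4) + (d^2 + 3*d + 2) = d^4 - 5*d^3 - 103*d^2/4 + 207*d/2 - 307/4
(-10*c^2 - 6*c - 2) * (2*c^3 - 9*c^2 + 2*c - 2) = -20*c^5 + 78*c^4 + 30*c^3 + 26*c^2 + 8*c + 4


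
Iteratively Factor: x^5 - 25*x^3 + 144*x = (x)*(x^4 - 25*x^2 + 144) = x*(x - 4)*(x^3 + 4*x^2 - 9*x - 36) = x*(x - 4)*(x + 3)*(x^2 + x - 12) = x*(x - 4)*(x - 3)*(x + 3)*(x + 4)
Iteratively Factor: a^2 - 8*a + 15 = (a - 3)*(a - 5)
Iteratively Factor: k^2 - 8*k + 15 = (k - 3)*(k - 5)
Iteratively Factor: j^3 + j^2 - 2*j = (j - 1)*(j^2 + 2*j) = (j - 1)*(j + 2)*(j)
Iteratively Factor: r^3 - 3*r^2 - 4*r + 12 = (r - 3)*(r^2 - 4) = (r - 3)*(r - 2)*(r + 2)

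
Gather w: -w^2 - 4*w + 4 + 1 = -w^2 - 4*w + 5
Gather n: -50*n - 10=-50*n - 10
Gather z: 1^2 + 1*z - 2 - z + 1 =0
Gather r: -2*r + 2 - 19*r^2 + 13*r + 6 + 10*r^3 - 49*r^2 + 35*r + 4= 10*r^3 - 68*r^2 + 46*r + 12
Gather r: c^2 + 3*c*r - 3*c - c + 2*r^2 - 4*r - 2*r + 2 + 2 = c^2 - 4*c + 2*r^2 + r*(3*c - 6) + 4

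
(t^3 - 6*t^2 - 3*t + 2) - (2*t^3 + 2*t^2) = -t^3 - 8*t^2 - 3*t + 2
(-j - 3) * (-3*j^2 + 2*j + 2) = 3*j^3 + 7*j^2 - 8*j - 6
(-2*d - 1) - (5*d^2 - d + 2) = -5*d^2 - d - 3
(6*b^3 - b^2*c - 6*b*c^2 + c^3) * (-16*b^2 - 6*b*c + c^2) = -96*b^5 - 20*b^4*c + 108*b^3*c^2 + 19*b^2*c^3 - 12*b*c^4 + c^5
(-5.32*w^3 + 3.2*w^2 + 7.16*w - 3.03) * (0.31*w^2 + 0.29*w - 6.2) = -1.6492*w^5 - 0.5508*w^4 + 36.1316*w^3 - 18.7029*w^2 - 45.2707*w + 18.786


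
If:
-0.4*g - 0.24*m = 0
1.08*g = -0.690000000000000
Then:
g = -0.64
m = 1.06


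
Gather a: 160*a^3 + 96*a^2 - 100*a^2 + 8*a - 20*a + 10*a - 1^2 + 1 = 160*a^3 - 4*a^2 - 2*a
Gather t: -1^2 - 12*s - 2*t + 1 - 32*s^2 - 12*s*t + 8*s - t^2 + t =-32*s^2 - 4*s - t^2 + t*(-12*s - 1)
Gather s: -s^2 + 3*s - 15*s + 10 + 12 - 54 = -s^2 - 12*s - 32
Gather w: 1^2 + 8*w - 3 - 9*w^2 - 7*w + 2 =-9*w^2 + w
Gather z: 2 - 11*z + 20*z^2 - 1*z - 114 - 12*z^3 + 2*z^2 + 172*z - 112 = -12*z^3 + 22*z^2 + 160*z - 224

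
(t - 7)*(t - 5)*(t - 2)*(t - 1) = t^4 - 15*t^3 + 73*t^2 - 129*t + 70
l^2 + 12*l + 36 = (l + 6)^2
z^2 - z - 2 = (z - 2)*(z + 1)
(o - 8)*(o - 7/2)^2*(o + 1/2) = o^4 - 29*o^3/2 + 243*o^2/4 - 511*o/8 - 49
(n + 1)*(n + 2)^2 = n^3 + 5*n^2 + 8*n + 4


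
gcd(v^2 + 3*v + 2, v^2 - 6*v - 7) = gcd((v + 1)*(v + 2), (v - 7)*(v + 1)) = v + 1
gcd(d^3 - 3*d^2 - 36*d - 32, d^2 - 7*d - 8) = d^2 - 7*d - 8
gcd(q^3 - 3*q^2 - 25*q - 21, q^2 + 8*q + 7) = q + 1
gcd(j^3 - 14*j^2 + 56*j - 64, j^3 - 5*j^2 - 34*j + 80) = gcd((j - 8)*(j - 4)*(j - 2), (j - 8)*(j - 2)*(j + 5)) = j^2 - 10*j + 16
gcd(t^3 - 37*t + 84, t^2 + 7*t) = t + 7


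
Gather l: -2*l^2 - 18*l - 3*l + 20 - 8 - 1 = -2*l^2 - 21*l + 11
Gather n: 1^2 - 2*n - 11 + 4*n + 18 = 2*n + 8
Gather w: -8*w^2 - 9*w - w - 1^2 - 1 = -8*w^2 - 10*w - 2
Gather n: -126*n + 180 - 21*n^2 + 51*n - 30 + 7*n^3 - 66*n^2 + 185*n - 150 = 7*n^3 - 87*n^2 + 110*n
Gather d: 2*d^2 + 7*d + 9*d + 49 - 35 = 2*d^2 + 16*d + 14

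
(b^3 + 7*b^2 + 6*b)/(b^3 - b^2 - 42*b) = (b + 1)/(b - 7)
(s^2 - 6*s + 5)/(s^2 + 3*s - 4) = (s - 5)/(s + 4)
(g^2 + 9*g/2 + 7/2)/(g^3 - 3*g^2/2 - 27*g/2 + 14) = (g + 1)/(g^2 - 5*g + 4)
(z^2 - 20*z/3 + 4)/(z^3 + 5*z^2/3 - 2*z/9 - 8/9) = 3*(z - 6)/(3*z^2 + 7*z + 4)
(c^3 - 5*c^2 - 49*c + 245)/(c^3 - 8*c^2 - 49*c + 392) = (c - 5)/(c - 8)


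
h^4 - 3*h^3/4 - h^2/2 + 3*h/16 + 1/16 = (h - 1)*(h - 1/2)*(h + 1/4)*(h + 1/2)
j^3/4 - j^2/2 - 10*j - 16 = (j/4 + 1/2)*(j - 8)*(j + 4)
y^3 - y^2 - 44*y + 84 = (y - 6)*(y - 2)*(y + 7)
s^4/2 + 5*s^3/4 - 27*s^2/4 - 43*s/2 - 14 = (s/2 + 1/2)*(s - 4)*(s + 2)*(s + 7/2)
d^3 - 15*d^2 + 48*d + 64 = (d - 8)^2*(d + 1)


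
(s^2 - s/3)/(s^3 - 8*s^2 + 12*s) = (s - 1/3)/(s^2 - 8*s + 12)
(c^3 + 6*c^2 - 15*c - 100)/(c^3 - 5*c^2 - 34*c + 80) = (c^2 + c - 20)/(c^2 - 10*c + 16)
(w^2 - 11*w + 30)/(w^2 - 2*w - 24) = (w - 5)/(w + 4)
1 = 1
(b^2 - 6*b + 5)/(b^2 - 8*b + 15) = (b - 1)/(b - 3)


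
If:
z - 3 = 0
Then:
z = 3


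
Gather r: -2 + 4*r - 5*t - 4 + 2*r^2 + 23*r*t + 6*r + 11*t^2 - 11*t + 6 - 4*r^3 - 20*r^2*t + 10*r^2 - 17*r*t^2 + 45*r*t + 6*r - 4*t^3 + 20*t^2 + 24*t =-4*r^3 + r^2*(12 - 20*t) + r*(-17*t^2 + 68*t + 16) - 4*t^3 + 31*t^2 + 8*t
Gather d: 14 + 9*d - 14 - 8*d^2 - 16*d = -8*d^2 - 7*d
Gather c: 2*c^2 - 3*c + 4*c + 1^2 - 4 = 2*c^2 + c - 3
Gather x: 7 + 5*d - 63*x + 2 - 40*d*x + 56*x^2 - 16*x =5*d + 56*x^2 + x*(-40*d - 79) + 9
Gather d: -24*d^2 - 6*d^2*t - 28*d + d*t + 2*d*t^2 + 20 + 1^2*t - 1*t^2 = d^2*(-6*t - 24) + d*(2*t^2 + t - 28) - t^2 + t + 20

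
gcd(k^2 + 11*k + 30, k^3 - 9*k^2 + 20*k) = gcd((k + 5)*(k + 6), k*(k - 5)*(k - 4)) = 1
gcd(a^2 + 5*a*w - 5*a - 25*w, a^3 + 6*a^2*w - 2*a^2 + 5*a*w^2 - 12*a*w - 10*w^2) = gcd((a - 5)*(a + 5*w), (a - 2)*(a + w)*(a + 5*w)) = a + 5*w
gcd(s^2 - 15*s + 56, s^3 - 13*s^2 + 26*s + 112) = s^2 - 15*s + 56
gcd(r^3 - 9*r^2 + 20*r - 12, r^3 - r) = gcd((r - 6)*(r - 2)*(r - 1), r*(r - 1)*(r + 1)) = r - 1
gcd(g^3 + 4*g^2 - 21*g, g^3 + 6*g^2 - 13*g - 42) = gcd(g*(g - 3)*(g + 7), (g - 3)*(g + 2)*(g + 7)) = g^2 + 4*g - 21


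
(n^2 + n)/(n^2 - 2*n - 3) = n/(n - 3)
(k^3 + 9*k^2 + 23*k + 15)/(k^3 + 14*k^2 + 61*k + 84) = (k^2 + 6*k + 5)/(k^2 + 11*k + 28)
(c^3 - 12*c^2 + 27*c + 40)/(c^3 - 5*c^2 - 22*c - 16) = (c - 5)/(c + 2)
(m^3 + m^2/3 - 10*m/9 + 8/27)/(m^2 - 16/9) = (9*m^2 - 9*m + 2)/(3*(3*m - 4))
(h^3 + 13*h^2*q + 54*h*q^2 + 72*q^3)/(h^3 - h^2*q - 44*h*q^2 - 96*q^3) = (-h - 6*q)/(-h + 8*q)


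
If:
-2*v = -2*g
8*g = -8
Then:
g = -1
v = -1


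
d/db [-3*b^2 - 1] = -6*b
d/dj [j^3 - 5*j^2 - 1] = j*(3*j - 10)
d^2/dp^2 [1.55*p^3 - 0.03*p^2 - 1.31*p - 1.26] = 9.3*p - 0.06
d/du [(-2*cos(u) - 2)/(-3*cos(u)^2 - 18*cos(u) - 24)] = 2*(cos(u)^2 + 2*cos(u) - 2)*sin(u)/(3*(cos(u)^2 + 6*cos(u) + 8)^2)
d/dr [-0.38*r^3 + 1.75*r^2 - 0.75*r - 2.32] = -1.14*r^2 + 3.5*r - 0.75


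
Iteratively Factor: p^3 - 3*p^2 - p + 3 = (p - 1)*(p^2 - 2*p - 3) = (p - 1)*(p + 1)*(p - 3)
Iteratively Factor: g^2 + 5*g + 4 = (g + 4)*(g + 1)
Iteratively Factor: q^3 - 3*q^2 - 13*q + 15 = (q + 3)*(q^2 - 6*q + 5) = (q - 1)*(q + 3)*(q - 5)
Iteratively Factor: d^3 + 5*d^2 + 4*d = (d)*(d^2 + 5*d + 4) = d*(d + 1)*(d + 4)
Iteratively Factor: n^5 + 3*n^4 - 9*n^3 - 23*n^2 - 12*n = (n + 1)*(n^4 + 2*n^3 - 11*n^2 - 12*n) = (n + 1)^2*(n^3 + n^2 - 12*n) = (n + 1)^2*(n + 4)*(n^2 - 3*n) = (n - 3)*(n + 1)^2*(n + 4)*(n)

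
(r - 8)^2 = r^2 - 16*r + 64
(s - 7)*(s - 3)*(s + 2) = s^3 - 8*s^2 + s + 42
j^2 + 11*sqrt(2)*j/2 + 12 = (j + 3*sqrt(2)/2)*(j + 4*sqrt(2))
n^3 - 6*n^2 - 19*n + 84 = (n - 7)*(n - 3)*(n + 4)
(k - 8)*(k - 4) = k^2 - 12*k + 32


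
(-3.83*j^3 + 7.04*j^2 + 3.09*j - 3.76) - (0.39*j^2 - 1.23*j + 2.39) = -3.83*j^3 + 6.65*j^2 + 4.32*j - 6.15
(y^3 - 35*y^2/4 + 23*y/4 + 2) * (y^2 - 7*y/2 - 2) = y^5 - 49*y^4/4 + 275*y^3/8 - 5*y^2/8 - 37*y/2 - 4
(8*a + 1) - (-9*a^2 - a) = 9*a^2 + 9*a + 1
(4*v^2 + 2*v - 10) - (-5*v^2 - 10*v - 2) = 9*v^2 + 12*v - 8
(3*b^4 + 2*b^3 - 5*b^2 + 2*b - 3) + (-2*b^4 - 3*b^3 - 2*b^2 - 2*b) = b^4 - b^3 - 7*b^2 - 3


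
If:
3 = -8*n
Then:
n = -3/8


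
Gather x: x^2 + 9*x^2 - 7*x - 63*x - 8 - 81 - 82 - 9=10*x^2 - 70*x - 180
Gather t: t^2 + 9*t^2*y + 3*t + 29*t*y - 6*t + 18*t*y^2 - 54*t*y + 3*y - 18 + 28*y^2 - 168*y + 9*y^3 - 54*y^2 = t^2*(9*y + 1) + t*(18*y^2 - 25*y - 3) + 9*y^3 - 26*y^2 - 165*y - 18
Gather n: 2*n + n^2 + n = n^2 + 3*n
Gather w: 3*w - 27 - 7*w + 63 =36 - 4*w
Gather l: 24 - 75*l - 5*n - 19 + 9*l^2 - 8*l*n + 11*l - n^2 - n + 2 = 9*l^2 + l*(-8*n - 64) - n^2 - 6*n + 7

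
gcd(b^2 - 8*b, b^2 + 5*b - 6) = 1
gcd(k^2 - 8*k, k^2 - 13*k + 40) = k - 8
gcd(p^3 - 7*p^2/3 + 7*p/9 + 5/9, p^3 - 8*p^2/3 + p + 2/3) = p^2 - 2*p/3 - 1/3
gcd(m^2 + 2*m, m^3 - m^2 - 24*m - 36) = m + 2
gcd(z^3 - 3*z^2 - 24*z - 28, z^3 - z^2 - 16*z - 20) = z^2 + 4*z + 4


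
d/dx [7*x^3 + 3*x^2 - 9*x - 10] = 21*x^2 + 6*x - 9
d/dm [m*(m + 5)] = 2*m + 5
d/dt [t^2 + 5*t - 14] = 2*t + 5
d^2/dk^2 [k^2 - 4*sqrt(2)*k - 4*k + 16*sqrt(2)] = 2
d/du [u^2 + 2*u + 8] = 2*u + 2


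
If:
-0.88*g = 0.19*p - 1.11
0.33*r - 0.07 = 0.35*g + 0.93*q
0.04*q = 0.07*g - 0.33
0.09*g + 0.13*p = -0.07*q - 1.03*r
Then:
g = 4.07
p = -13.02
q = -1.12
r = 1.36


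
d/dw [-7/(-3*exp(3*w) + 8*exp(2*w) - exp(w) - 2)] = (-63*exp(2*w) + 112*exp(w) - 7)*exp(w)/(3*exp(3*w) - 8*exp(2*w) + exp(w) + 2)^2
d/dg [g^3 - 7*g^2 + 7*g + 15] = 3*g^2 - 14*g + 7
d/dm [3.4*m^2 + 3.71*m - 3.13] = 6.8*m + 3.71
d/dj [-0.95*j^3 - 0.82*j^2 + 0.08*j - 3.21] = -2.85*j^2 - 1.64*j + 0.08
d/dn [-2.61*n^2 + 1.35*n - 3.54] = 1.35 - 5.22*n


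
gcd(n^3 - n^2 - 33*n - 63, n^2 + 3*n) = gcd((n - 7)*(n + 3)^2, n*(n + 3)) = n + 3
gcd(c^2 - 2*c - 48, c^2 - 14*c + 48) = c - 8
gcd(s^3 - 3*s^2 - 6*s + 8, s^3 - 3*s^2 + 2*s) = s - 1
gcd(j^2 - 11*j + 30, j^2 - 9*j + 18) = j - 6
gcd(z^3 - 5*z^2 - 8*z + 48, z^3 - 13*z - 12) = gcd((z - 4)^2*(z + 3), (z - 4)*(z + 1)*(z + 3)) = z^2 - z - 12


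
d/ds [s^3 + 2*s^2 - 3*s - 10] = 3*s^2 + 4*s - 3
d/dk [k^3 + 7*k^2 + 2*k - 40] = 3*k^2 + 14*k + 2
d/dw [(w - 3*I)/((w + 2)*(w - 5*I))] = ((-w + 3*I)*(w + 2) + (-w + 3*I)*(w - 5*I) + (w + 2)*(w - 5*I))/((w + 2)^2*(w - 5*I)^2)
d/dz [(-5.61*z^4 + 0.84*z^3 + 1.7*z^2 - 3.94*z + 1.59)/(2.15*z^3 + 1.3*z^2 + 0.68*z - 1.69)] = (-12.0615*z^6 - 14.586*z^5 - 14.0074*z^4 + 56.008*z^3 - 8.2363*z^2 - 9.88*z + 5.5774)/(4.6225*z^6 + 5.59*z^5 + 4.614*z^4 - 5.499*z^3 - 3.9316*z^2 - 2.2984*z + 2.8561)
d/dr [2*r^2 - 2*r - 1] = 4*r - 2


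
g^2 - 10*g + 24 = (g - 6)*(g - 4)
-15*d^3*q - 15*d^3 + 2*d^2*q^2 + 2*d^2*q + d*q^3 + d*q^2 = (-3*d + q)*(5*d + q)*(d*q + d)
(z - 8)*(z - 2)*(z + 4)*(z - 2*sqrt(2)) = z^4 - 6*z^3 - 2*sqrt(2)*z^3 - 24*z^2 + 12*sqrt(2)*z^2 + 64*z + 48*sqrt(2)*z - 128*sqrt(2)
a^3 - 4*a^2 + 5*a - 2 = (a - 2)*(a - 1)^2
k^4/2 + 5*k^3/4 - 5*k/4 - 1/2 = (k/2 + 1)*(k - 1)*(k + 1/2)*(k + 1)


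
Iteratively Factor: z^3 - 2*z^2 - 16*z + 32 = (z + 4)*(z^2 - 6*z + 8) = (z - 4)*(z + 4)*(z - 2)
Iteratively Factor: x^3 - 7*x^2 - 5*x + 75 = (x - 5)*(x^2 - 2*x - 15) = (x - 5)*(x + 3)*(x - 5)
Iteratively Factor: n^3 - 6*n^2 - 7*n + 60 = (n - 5)*(n^2 - n - 12) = (n - 5)*(n + 3)*(n - 4)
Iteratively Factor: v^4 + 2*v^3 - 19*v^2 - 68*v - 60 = (v + 2)*(v^3 - 19*v - 30) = (v - 5)*(v + 2)*(v^2 + 5*v + 6) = (v - 5)*(v + 2)^2*(v + 3)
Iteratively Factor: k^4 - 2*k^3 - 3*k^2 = (k)*(k^3 - 2*k^2 - 3*k) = k^2*(k^2 - 2*k - 3) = k^2*(k + 1)*(k - 3)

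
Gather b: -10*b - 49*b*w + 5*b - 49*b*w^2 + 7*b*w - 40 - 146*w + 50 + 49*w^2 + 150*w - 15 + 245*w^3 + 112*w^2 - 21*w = b*(-49*w^2 - 42*w - 5) + 245*w^3 + 161*w^2 - 17*w - 5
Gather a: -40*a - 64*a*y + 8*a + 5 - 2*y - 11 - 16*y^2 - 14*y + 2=a*(-64*y - 32) - 16*y^2 - 16*y - 4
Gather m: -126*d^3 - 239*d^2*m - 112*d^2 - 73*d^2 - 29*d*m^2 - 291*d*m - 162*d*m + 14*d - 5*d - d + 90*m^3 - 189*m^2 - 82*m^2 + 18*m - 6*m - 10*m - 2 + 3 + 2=-126*d^3 - 185*d^2 + 8*d + 90*m^3 + m^2*(-29*d - 271) + m*(-239*d^2 - 453*d + 2) + 3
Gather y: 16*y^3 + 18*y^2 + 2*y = 16*y^3 + 18*y^2 + 2*y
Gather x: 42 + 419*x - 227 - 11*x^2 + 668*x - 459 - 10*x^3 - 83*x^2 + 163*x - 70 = -10*x^3 - 94*x^2 + 1250*x - 714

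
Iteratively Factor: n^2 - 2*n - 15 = (n + 3)*(n - 5)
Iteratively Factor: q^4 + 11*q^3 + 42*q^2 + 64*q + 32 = (q + 4)*(q^3 + 7*q^2 + 14*q + 8) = (q + 4)^2*(q^2 + 3*q + 2) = (q + 2)*(q + 4)^2*(q + 1)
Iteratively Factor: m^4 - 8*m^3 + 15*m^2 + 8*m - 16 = (m - 4)*(m^3 - 4*m^2 - m + 4) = (m - 4)^2*(m^2 - 1) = (m - 4)^2*(m - 1)*(m + 1)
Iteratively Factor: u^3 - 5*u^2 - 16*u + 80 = (u - 5)*(u^2 - 16) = (u - 5)*(u - 4)*(u + 4)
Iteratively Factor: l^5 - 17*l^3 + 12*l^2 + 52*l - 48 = (l - 2)*(l^4 + 2*l^3 - 13*l^2 - 14*l + 24) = (l - 2)*(l + 4)*(l^3 - 2*l^2 - 5*l + 6) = (l - 2)*(l + 2)*(l + 4)*(l^2 - 4*l + 3) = (l - 3)*(l - 2)*(l + 2)*(l + 4)*(l - 1)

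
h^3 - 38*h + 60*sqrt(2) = (h - 3*sqrt(2))*(h - 2*sqrt(2))*(h + 5*sqrt(2))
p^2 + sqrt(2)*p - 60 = (p - 5*sqrt(2))*(p + 6*sqrt(2))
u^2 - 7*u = u*(u - 7)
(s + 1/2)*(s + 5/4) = s^2 + 7*s/4 + 5/8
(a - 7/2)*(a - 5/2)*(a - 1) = a^3 - 7*a^2 + 59*a/4 - 35/4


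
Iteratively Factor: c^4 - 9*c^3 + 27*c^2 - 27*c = (c - 3)*(c^3 - 6*c^2 + 9*c) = (c - 3)^2*(c^2 - 3*c) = c*(c - 3)^2*(c - 3)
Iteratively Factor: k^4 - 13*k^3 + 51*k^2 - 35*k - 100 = (k + 1)*(k^3 - 14*k^2 + 65*k - 100) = (k - 5)*(k + 1)*(k^2 - 9*k + 20) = (k - 5)^2*(k + 1)*(k - 4)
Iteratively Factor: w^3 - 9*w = (w + 3)*(w^2 - 3*w) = w*(w + 3)*(w - 3)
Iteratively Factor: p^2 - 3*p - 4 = (p - 4)*(p + 1)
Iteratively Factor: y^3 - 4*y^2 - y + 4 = (y - 4)*(y^2 - 1) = (y - 4)*(y - 1)*(y + 1)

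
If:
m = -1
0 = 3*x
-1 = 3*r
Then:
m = -1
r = -1/3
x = 0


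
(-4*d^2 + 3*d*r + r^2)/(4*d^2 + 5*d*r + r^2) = (-d + r)/(d + r)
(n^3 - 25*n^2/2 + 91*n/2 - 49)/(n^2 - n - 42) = (n^2 - 11*n/2 + 7)/(n + 6)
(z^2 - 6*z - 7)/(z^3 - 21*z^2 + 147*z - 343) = (z + 1)/(z^2 - 14*z + 49)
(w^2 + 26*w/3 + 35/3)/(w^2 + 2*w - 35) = (w + 5/3)/(w - 5)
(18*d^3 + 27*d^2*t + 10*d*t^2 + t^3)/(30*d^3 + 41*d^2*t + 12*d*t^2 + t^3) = (3*d + t)/(5*d + t)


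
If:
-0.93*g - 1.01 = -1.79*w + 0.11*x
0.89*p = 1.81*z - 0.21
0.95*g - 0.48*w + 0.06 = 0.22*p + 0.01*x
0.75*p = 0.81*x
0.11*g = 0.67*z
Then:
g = 0.24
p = -0.15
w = 0.68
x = -0.14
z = 0.04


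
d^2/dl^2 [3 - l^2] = -2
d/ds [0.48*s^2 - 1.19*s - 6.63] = 0.96*s - 1.19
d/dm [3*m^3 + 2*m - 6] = 9*m^2 + 2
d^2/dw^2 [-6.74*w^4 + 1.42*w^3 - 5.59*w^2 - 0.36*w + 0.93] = -80.88*w^2 + 8.52*w - 11.18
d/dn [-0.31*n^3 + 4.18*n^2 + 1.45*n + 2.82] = -0.93*n^2 + 8.36*n + 1.45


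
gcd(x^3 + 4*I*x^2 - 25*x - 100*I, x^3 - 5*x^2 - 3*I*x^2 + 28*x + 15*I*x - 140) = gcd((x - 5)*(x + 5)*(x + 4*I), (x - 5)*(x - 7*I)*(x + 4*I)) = x^2 + x*(-5 + 4*I) - 20*I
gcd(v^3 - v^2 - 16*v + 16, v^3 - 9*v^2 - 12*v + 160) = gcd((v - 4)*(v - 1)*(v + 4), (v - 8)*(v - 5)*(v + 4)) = v + 4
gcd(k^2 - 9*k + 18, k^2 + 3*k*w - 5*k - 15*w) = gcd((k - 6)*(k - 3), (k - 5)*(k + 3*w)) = 1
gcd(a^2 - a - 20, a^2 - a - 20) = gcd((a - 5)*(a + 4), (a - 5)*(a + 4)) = a^2 - a - 20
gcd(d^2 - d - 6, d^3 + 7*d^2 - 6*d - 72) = d - 3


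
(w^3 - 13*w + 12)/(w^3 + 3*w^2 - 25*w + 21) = (w + 4)/(w + 7)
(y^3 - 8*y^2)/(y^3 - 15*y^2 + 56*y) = y/(y - 7)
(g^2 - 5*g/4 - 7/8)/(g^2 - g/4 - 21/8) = (2*g + 1)/(2*g + 3)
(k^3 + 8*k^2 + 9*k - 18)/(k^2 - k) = k + 9 + 18/k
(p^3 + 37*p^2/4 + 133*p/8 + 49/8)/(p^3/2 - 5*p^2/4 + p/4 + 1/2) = (4*p^2 + 35*p + 49)/(2*(p^2 - 3*p + 2))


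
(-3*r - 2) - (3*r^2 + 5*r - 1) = -3*r^2 - 8*r - 1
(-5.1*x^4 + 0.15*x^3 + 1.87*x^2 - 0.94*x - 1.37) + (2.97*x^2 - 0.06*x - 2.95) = -5.1*x^4 + 0.15*x^3 + 4.84*x^2 - 1.0*x - 4.32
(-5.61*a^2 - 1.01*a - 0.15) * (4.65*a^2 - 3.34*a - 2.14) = -26.0865*a^4 + 14.0409*a^3 + 14.6813*a^2 + 2.6624*a + 0.321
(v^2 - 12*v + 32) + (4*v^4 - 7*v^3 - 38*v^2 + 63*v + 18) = 4*v^4 - 7*v^3 - 37*v^2 + 51*v + 50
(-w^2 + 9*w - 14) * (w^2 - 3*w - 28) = -w^4 + 12*w^3 - 13*w^2 - 210*w + 392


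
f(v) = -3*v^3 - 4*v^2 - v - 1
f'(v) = -9*v^2 - 8*v - 1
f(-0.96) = -1.07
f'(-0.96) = -1.61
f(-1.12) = -0.68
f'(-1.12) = -3.33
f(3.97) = -255.73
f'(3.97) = -174.61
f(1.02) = -9.37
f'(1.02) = -18.52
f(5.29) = -562.33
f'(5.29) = -295.18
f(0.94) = -7.97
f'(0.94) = -16.47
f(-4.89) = 259.03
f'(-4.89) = -177.09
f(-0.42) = -1.06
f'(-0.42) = 0.77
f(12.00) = -5773.00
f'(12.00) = -1393.00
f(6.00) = -799.00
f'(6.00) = -373.00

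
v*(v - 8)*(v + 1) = v^3 - 7*v^2 - 8*v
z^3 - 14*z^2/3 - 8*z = z*(z - 6)*(z + 4/3)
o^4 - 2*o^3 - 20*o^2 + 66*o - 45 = (o - 3)^2*(o - 1)*(o + 5)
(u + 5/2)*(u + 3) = u^2 + 11*u/2 + 15/2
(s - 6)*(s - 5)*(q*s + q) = q*s^3 - 10*q*s^2 + 19*q*s + 30*q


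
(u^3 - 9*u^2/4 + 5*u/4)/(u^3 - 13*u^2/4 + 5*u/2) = (u - 1)/(u - 2)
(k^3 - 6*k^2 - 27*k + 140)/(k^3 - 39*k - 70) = (k - 4)/(k + 2)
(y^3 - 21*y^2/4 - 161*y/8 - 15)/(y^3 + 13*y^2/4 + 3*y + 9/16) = 2*(4*y^2 - 27*y - 40)/(8*y^2 + 14*y + 3)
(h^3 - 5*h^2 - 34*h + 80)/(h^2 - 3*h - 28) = (-h^3 + 5*h^2 + 34*h - 80)/(-h^2 + 3*h + 28)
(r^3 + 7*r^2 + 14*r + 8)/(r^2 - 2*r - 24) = (r^2 + 3*r + 2)/(r - 6)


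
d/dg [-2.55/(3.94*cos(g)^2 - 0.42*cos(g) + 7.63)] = (1.071 - 20.094*cos(g))*sin(g)/(3.94*cos(g)^2 - 0.42*cos(g) + 7.63)^2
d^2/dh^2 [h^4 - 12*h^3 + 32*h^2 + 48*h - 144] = 12*h^2 - 72*h + 64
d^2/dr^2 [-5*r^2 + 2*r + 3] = -10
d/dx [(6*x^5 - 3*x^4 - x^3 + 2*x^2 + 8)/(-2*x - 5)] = (-48*x^5 - 132*x^4 + 64*x^3 + 11*x^2 - 20*x + 16)/(4*x^2 + 20*x + 25)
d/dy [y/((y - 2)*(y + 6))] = (-y^2 - 12)/(y^4 + 8*y^3 - 8*y^2 - 96*y + 144)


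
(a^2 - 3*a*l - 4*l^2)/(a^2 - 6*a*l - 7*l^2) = (a - 4*l)/(a - 7*l)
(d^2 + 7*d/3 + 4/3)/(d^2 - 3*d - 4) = (d + 4/3)/(d - 4)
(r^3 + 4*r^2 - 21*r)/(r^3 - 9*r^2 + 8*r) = (r^2 + 4*r - 21)/(r^2 - 9*r + 8)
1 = 1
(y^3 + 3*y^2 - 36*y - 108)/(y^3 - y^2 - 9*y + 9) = (y^2 - 36)/(y^2 - 4*y + 3)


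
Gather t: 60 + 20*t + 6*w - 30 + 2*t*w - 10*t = t*(2*w + 10) + 6*w + 30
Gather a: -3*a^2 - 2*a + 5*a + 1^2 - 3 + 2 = -3*a^2 + 3*a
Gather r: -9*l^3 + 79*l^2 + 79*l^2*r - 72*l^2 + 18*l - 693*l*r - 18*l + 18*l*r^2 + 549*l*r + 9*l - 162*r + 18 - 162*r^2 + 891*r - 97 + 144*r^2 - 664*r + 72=-9*l^3 + 7*l^2 + 9*l + r^2*(18*l - 18) + r*(79*l^2 - 144*l + 65) - 7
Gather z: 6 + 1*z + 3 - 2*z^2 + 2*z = -2*z^2 + 3*z + 9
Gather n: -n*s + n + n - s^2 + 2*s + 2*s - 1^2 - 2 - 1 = n*(2 - s) - s^2 + 4*s - 4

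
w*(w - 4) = w^2 - 4*w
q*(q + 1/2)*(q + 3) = q^3 + 7*q^2/2 + 3*q/2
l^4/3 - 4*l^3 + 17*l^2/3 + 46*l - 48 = (l/3 + 1)*(l - 8)*(l - 6)*(l - 1)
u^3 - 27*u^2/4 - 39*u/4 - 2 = (u - 8)*(u + 1/4)*(u + 1)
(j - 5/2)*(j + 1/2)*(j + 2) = j^3 - 21*j/4 - 5/2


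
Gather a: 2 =2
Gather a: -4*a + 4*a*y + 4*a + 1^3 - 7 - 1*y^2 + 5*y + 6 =4*a*y - y^2 + 5*y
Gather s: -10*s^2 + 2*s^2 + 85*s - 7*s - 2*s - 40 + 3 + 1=-8*s^2 + 76*s - 36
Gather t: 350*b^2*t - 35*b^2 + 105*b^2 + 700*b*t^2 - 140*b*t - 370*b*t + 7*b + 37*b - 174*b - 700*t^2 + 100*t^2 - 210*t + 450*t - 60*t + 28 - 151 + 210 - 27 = 70*b^2 - 130*b + t^2*(700*b - 600) + t*(350*b^2 - 510*b + 180) + 60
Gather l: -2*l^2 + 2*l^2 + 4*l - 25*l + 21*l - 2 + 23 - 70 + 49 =0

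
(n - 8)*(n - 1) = n^2 - 9*n + 8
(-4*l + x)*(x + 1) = -4*l*x - 4*l + x^2 + x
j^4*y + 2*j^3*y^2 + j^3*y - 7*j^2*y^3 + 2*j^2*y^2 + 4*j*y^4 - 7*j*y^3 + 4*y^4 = (j - y)^2*(j + 4*y)*(j*y + y)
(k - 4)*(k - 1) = k^2 - 5*k + 4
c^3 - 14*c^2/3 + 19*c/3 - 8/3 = (c - 8/3)*(c - 1)^2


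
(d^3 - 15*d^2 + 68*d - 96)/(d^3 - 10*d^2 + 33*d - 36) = (d - 8)/(d - 3)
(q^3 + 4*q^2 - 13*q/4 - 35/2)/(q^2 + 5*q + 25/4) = (2*q^2 + 3*q - 14)/(2*q + 5)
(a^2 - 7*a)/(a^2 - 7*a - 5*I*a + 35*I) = a/(a - 5*I)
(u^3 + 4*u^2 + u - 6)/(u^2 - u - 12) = (u^2 + u - 2)/(u - 4)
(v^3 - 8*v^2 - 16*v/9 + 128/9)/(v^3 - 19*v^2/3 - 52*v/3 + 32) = (v + 4/3)/(v + 3)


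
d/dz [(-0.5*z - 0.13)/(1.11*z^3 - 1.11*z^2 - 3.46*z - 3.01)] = (1.11*z^3 - 0.1221*z^2 - 0.2886*z + 1.0552)/(1.2321*z^6 - 2.4642*z^5 - 6.4491*z^4 + 0.999000000000001*z^3 + 18.6538*z^2 + 20.8292*z + 9.0601)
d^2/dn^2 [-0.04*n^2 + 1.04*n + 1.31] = -0.0800000000000000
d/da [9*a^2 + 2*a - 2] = 18*a + 2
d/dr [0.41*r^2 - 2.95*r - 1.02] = 0.82*r - 2.95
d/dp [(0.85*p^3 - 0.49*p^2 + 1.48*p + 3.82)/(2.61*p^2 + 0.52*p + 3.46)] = (2.2185*p^4 + 0.884*p^3 + 4.7054*p^2 - 23.3312*p + 3.1344)/(6.8121*p^4 + 2.7144*p^3 + 18.3316*p^2 + 3.5984*p + 11.9716)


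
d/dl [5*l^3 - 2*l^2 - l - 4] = 15*l^2 - 4*l - 1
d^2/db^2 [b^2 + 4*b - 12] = 2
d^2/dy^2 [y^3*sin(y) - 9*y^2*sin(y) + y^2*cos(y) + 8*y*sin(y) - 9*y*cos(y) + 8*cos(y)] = -y^3*sin(y) + 9*y^2*sin(y) + 5*y^2*cos(y) - 6*y*sin(y) - 27*y*cos(y) + 10*cos(y)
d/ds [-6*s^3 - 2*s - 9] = -18*s^2 - 2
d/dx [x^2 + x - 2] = 2*x + 1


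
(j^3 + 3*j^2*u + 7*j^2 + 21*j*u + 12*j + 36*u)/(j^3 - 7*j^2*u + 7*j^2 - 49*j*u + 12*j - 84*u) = (-j - 3*u)/(-j + 7*u)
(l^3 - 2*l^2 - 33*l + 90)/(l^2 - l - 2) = (-l^3 + 2*l^2 + 33*l - 90)/(-l^2 + l + 2)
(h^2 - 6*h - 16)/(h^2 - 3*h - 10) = (h - 8)/(h - 5)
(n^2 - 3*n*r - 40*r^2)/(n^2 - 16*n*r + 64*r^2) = (-n - 5*r)/(-n + 8*r)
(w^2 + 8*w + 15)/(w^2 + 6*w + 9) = (w + 5)/(w + 3)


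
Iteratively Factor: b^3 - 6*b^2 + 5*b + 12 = (b + 1)*(b^2 - 7*b + 12) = (b - 4)*(b + 1)*(b - 3)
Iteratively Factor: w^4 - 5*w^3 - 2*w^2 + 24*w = (w)*(w^3 - 5*w^2 - 2*w + 24) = w*(w - 3)*(w^2 - 2*w - 8) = w*(w - 4)*(w - 3)*(w + 2)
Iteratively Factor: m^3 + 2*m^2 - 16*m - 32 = (m - 4)*(m^2 + 6*m + 8) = (m - 4)*(m + 2)*(m + 4)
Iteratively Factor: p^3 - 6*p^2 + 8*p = (p)*(p^2 - 6*p + 8) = p*(p - 4)*(p - 2)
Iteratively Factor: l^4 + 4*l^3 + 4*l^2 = (l + 2)*(l^3 + 2*l^2) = l*(l + 2)*(l^2 + 2*l) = l^2*(l + 2)*(l + 2)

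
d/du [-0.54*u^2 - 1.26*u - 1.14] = -1.08*u - 1.26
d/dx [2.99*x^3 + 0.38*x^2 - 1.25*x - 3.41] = 8.97*x^2 + 0.76*x - 1.25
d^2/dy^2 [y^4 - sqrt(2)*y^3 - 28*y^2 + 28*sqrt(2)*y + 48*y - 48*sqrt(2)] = 12*y^2 - 6*sqrt(2)*y - 56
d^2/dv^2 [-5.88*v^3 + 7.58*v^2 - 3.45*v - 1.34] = 15.16 - 35.28*v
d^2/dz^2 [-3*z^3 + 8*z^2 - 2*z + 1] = 16 - 18*z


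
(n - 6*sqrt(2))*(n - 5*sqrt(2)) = n^2 - 11*sqrt(2)*n + 60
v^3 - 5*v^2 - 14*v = v*(v - 7)*(v + 2)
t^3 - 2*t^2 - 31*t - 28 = (t - 7)*(t + 1)*(t + 4)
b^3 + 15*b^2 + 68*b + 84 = (b + 2)*(b + 6)*(b + 7)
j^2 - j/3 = j*(j - 1/3)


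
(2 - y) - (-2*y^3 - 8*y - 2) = 2*y^3 + 7*y + 4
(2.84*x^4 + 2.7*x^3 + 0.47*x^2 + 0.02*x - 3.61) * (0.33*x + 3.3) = 0.9372*x^5 + 10.263*x^4 + 9.0651*x^3 + 1.5576*x^2 - 1.1253*x - 11.913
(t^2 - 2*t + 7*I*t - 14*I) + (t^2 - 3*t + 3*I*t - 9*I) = 2*t^2 - 5*t + 10*I*t - 23*I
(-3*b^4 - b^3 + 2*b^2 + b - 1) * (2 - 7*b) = 21*b^5 + b^4 - 16*b^3 - 3*b^2 + 9*b - 2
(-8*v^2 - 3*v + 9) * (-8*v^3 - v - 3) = 64*v^5 + 24*v^4 - 64*v^3 + 27*v^2 - 27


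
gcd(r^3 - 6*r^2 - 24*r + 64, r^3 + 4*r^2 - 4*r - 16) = r^2 + 2*r - 8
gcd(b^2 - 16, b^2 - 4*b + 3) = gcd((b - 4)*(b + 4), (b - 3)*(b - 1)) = 1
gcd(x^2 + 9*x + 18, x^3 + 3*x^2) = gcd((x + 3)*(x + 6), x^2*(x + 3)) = x + 3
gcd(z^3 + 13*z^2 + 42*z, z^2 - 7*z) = z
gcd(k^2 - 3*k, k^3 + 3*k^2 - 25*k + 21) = k - 3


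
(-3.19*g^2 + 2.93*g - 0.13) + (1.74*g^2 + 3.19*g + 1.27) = -1.45*g^2 + 6.12*g + 1.14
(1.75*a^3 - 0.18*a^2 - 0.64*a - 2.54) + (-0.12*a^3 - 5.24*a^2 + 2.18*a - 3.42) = 1.63*a^3 - 5.42*a^2 + 1.54*a - 5.96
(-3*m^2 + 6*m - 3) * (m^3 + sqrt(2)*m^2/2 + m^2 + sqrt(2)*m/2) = -3*m^5 - 3*sqrt(2)*m^4/2 + 3*m^4 + 3*sqrt(2)*m^3/2 + 3*m^3 - 3*m^2 + 3*sqrt(2)*m^2/2 - 3*sqrt(2)*m/2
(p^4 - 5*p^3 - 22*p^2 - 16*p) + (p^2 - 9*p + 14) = p^4 - 5*p^3 - 21*p^2 - 25*p + 14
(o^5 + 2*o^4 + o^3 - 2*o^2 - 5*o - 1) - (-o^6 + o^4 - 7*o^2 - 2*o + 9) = o^6 + o^5 + o^4 + o^3 + 5*o^2 - 3*o - 10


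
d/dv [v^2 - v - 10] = 2*v - 1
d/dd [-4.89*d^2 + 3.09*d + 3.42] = 3.09 - 9.78*d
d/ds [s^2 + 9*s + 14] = 2*s + 9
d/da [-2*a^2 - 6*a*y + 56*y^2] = -4*a - 6*y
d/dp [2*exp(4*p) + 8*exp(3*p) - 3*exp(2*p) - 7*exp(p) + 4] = (8*exp(3*p) + 24*exp(2*p) - 6*exp(p) - 7)*exp(p)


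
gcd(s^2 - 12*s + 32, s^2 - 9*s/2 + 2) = s - 4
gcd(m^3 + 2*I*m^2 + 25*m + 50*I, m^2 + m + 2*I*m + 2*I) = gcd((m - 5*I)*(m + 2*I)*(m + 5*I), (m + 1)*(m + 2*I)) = m + 2*I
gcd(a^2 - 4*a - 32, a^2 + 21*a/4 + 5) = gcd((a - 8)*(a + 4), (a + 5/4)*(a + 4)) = a + 4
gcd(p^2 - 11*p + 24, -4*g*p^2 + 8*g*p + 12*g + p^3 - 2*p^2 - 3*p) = p - 3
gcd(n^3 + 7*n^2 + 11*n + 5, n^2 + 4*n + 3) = n + 1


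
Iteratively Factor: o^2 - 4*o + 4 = (o - 2)*(o - 2)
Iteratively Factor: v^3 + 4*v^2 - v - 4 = (v - 1)*(v^2 + 5*v + 4) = (v - 1)*(v + 4)*(v + 1)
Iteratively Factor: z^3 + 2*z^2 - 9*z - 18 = (z + 3)*(z^2 - z - 6) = (z - 3)*(z + 3)*(z + 2)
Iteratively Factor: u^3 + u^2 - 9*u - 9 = (u + 1)*(u^2 - 9) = (u - 3)*(u + 1)*(u + 3)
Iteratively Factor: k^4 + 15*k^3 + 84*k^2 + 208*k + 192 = (k + 4)*(k^3 + 11*k^2 + 40*k + 48) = (k + 4)^2*(k^2 + 7*k + 12) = (k + 4)^3*(k + 3)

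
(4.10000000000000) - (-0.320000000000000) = 4.42000000000000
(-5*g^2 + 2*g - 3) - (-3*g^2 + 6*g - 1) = -2*g^2 - 4*g - 2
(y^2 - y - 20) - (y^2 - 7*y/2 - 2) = 5*y/2 - 18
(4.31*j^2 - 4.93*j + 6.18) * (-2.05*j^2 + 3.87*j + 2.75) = -8.8355*j^4 + 26.7862*j^3 - 19.8956*j^2 + 10.3591*j + 16.995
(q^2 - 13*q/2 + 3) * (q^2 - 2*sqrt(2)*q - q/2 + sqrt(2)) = q^4 - 7*q^3 - 2*sqrt(2)*q^3 + 25*q^2/4 + 14*sqrt(2)*q^2 - 25*sqrt(2)*q/2 - 3*q/2 + 3*sqrt(2)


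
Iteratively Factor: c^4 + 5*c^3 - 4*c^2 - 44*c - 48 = (c + 4)*(c^3 + c^2 - 8*c - 12) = (c + 2)*(c + 4)*(c^2 - c - 6) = (c + 2)^2*(c + 4)*(c - 3)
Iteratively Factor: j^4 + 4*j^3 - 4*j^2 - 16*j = (j + 4)*(j^3 - 4*j) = (j - 2)*(j + 4)*(j^2 + 2*j) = (j - 2)*(j + 2)*(j + 4)*(j)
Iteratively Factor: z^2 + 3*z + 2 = (z + 2)*(z + 1)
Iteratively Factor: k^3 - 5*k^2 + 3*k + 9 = (k - 3)*(k^2 - 2*k - 3) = (k - 3)*(k + 1)*(k - 3)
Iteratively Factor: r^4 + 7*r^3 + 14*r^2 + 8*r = (r)*(r^3 + 7*r^2 + 14*r + 8) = r*(r + 1)*(r^2 + 6*r + 8) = r*(r + 1)*(r + 4)*(r + 2)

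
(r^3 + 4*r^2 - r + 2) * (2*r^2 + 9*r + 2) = 2*r^5 + 17*r^4 + 36*r^3 + 3*r^2 + 16*r + 4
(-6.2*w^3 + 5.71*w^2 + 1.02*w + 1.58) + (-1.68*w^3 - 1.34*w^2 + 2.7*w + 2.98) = -7.88*w^3 + 4.37*w^2 + 3.72*w + 4.56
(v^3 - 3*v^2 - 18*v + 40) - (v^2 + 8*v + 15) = v^3 - 4*v^2 - 26*v + 25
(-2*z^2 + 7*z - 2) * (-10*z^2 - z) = 20*z^4 - 68*z^3 + 13*z^2 + 2*z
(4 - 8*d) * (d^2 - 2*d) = -8*d^3 + 20*d^2 - 8*d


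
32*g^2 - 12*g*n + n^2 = (-8*g + n)*(-4*g + n)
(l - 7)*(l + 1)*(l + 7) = l^3 + l^2 - 49*l - 49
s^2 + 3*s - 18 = (s - 3)*(s + 6)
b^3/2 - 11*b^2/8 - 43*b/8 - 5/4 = (b/2 + 1)*(b - 5)*(b + 1/4)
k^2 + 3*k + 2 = (k + 1)*(k + 2)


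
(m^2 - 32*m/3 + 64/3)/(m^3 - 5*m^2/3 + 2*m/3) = (3*m^2 - 32*m + 64)/(m*(3*m^2 - 5*m + 2))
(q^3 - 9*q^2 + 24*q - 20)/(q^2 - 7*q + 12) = (q^3 - 9*q^2 + 24*q - 20)/(q^2 - 7*q + 12)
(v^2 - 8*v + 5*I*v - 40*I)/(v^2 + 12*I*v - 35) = (v - 8)/(v + 7*I)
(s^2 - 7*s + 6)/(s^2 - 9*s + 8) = (s - 6)/(s - 8)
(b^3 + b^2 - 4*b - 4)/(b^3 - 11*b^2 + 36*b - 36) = (b^2 + 3*b + 2)/(b^2 - 9*b + 18)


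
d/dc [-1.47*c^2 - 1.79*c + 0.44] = -2.94*c - 1.79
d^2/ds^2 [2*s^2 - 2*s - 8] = 4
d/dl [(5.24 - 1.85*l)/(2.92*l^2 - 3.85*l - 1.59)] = (5.402*l^2 - 30.6016*l + 23.1155)/(8.5264*l^4 - 22.484*l^3 + 5.5369*l^2 + 12.243*l + 2.5281)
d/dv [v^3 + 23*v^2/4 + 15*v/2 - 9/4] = 3*v^2 + 23*v/2 + 15/2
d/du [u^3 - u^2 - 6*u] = 3*u^2 - 2*u - 6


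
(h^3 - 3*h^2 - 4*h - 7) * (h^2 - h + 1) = h^5 - 4*h^4 - 6*h^2 + 3*h - 7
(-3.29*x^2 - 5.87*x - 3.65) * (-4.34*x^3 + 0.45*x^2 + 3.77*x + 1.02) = 14.2786*x^5 + 23.9953*x^4 + 0.796199999999999*x^3 - 27.1282*x^2 - 19.7479*x - 3.723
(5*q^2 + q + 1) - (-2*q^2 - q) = 7*q^2 + 2*q + 1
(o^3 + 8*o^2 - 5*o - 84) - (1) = o^3 + 8*o^2 - 5*o - 85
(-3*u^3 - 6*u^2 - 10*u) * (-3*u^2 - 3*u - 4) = 9*u^5 + 27*u^4 + 60*u^3 + 54*u^2 + 40*u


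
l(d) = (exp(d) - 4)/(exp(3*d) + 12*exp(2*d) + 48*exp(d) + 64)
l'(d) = (exp(d) - 4)*(-3*exp(3*d) - 24*exp(2*d) - 48*exp(d))/(exp(3*d) + 12*exp(2*d) + 48*exp(d) + 64)^2 + exp(d)/(exp(3*d) + 12*exp(2*d) + 48*exp(d) + 64) = 2*(8 - exp(d))*exp(d)/(exp(4*d) + 16*exp(3*d) + 96*exp(2*d) + 256*exp(d) + 256)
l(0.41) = -0.01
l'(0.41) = 0.02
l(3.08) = 0.00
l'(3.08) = -0.00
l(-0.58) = -0.04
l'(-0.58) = 0.02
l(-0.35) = -0.03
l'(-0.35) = 0.02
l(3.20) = 0.00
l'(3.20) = -0.00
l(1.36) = -0.00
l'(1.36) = 0.01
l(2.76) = 0.00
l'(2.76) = -0.00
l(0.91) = -0.01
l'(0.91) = 0.02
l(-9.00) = -0.06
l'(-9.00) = 0.00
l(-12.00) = -0.06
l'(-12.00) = 0.00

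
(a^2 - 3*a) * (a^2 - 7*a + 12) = a^4 - 10*a^3 + 33*a^2 - 36*a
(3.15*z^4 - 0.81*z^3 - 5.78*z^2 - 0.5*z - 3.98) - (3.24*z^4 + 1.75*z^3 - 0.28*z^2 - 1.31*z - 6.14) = -0.0900000000000003*z^4 - 2.56*z^3 - 5.5*z^2 + 0.81*z + 2.16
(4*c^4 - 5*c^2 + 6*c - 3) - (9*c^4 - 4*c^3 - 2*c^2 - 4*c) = -5*c^4 + 4*c^3 - 3*c^2 + 10*c - 3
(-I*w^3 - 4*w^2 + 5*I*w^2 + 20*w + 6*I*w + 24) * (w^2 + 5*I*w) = -I*w^5 + w^4 + 5*I*w^4 - 5*w^3 - 14*I*w^3 - 6*w^2 + 100*I*w^2 + 120*I*w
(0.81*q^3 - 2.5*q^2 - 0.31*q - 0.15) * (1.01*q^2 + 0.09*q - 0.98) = 0.8181*q^5 - 2.4521*q^4 - 1.3319*q^3 + 2.2706*q^2 + 0.2903*q + 0.147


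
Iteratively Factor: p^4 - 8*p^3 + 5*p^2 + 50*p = (p)*(p^3 - 8*p^2 + 5*p + 50) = p*(p - 5)*(p^2 - 3*p - 10) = p*(p - 5)*(p + 2)*(p - 5)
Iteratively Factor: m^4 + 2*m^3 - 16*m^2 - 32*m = (m + 2)*(m^3 - 16*m) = (m - 4)*(m + 2)*(m^2 + 4*m) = (m - 4)*(m + 2)*(m + 4)*(m)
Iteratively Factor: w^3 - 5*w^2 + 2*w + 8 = (w - 4)*(w^2 - w - 2) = (w - 4)*(w - 2)*(w + 1)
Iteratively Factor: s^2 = (s)*(s)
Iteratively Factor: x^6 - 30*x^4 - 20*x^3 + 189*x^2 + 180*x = (x - 3)*(x^5 + 3*x^4 - 21*x^3 - 83*x^2 - 60*x) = (x - 3)*(x + 4)*(x^4 - x^3 - 17*x^2 - 15*x) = (x - 3)*(x + 3)*(x + 4)*(x^3 - 4*x^2 - 5*x) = x*(x - 3)*(x + 3)*(x + 4)*(x^2 - 4*x - 5) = x*(x - 3)*(x + 1)*(x + 3)*(x + 4)*(x - 5)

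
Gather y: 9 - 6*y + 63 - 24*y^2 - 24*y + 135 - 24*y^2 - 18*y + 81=-48*y^2 - 48*y + 288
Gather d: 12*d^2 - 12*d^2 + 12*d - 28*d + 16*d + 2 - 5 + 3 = 0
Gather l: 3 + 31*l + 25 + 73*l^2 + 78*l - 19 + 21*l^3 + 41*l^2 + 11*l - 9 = 21*l^3 + 114*l^2 + 120*l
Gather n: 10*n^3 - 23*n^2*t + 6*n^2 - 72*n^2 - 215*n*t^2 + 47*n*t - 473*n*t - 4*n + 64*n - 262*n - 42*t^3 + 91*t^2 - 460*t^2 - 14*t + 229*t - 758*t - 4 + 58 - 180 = 10*n^3 + n^2*(-23*t - 66) + n*(-215*t^2 - 426*t - 202) - 42*t^3 - 369*t^2 - 543*t - 126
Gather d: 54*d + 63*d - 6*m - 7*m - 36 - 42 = 117*d - 13*m - 78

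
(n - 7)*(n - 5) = n^2 - 12*n + 35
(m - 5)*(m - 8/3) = m^2 - 23*m/3 + 40/3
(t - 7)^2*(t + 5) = t^3 - 9*t^2 - 21*t + 245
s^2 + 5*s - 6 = (s - 1)*(s + 6)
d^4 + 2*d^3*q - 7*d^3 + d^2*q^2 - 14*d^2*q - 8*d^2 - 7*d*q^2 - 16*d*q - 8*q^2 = (d - 8)*(d + 1)*(d + q)^2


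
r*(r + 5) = r^2 + 5*r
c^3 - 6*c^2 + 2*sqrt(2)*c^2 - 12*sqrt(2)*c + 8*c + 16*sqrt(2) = (c - 4)*(c - 2)*(c + 2*sqrt(2))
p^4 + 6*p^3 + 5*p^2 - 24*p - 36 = (p - 2)*(p + 2)*(p + 3)^2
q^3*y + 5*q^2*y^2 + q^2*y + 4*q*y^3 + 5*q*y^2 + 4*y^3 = (q + y)*(q + 4*y)*(q*y + y)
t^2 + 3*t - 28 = (t - 4)*(t + 7)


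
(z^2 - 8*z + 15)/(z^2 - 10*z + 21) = (z - 5)/(z - 7)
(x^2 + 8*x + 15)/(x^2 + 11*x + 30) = (x + 3)/(x + 6)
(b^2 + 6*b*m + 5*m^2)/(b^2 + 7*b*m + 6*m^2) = (b + 5*m)/(b + 6*m)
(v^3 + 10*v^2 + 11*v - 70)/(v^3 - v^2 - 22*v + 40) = (v + 7)/(v - 4)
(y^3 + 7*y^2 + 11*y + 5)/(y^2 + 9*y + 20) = (y^2 + 2*y + 1)/(y + 4)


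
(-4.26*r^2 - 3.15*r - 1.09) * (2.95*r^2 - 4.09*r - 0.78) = -12.567*r^4 + 8.1309*r^3 + 12.9908*r^2 + 6.9151*r + 0.8502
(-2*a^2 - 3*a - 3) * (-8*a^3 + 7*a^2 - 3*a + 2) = 16*a^5 + 10*a^4 + 9*a^3 - 16*a^2 + 3*a - 6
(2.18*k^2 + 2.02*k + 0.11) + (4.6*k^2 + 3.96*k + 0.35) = 6.78*k^2 + 5.98*k + 0.46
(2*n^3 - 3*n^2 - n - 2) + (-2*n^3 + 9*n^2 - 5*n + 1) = 6*n^2 - 6*n - 1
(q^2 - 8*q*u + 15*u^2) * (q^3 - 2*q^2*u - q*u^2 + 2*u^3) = q^5 - 10*q^4*u + 30*q^3*u^2 - 20*q^2*u^3 - 31*q*u^4 + 30*u^5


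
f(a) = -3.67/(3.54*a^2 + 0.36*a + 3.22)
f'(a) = -3.67*(-7.08*a - 0.36)/(3.54*a^2 + 0.36*a + 3.22)^2 = (25.9836*a + 1.3212)/(3.54*a^2 + 0.36*a + 3.22)^2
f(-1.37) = -0.39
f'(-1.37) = -0.39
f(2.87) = -0.11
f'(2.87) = 0.07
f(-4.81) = -0.04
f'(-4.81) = -0.02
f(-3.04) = -0.11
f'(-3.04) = -0.06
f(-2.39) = -0.16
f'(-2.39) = -0.12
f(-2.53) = -0.15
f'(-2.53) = -0.10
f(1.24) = -0.40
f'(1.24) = 0.40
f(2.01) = -0.20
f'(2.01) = 0.16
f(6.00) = -0.03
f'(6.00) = 0.01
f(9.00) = -0.01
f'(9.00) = 0.00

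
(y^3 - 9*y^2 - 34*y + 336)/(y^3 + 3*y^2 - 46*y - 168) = (y - 8)/(y + 4)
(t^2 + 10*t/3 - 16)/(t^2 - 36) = (t - 8/3)/(t - 6)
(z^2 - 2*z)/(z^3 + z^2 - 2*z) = (z - 2)/(z^2 + z - 2)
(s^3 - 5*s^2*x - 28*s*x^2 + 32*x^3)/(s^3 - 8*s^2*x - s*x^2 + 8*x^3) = (s + 4*x)/(s + x)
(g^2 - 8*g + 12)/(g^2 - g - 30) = (g - 2)/(g + 5)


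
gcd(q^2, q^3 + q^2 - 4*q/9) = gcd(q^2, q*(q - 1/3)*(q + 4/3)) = q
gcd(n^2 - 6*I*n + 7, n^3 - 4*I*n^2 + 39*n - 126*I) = n - 7*I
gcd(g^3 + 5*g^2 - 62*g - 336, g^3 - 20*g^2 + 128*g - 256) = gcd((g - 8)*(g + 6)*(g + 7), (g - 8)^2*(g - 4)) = g - 8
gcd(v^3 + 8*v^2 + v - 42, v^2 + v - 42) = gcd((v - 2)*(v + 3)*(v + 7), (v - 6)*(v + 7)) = v + 7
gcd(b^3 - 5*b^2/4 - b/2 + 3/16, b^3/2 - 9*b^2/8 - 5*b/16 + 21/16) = b - 3/2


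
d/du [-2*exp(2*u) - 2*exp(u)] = (-4*exp(u) - 2)*exp(u)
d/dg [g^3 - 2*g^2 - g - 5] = 3*g^2 - 4*g - 1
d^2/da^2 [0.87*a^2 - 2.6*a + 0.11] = 1.74000000000000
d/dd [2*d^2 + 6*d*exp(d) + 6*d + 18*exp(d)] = 6*d*exp(d) + 4*d + 24*exp(d) + 6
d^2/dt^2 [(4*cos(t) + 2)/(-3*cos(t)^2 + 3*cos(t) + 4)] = (-108*(1 - cos(t)^2)^2 - 36*cos(t)^5 - 162*cos(t)^3 - 174*cos(t)^2 + 140*cos(t) + 96)/(-3*cos(t)^2 + 3*cos(t) + 4)^3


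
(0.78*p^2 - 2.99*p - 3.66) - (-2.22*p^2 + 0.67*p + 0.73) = 3.0*p^2 - 3.66*p - 4.39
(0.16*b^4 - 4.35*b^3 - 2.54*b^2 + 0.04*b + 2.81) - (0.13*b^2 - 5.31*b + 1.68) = 0.16*b^4 - 4.35*b^3 - 2.67*b^2 + 5.35*b + 1.13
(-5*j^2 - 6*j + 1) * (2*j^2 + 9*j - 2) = -10*j^4 - 57*j^3 - 42*j^2 + 21*j - 2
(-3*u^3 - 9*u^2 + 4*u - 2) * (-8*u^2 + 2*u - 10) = 24*u^5 + 66*u^4 - 20*u^3 + 114*u^2 - 44*u + 20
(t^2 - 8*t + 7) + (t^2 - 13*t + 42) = 2*t^2 - 21*t + 49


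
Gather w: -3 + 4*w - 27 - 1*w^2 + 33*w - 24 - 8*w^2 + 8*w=-9*w^2 + 45*w - 54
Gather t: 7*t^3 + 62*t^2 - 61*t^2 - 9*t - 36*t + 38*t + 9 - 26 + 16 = 7*t^3 + t^2 - 7*t - 1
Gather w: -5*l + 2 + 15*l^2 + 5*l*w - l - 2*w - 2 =15*l^2 - 6*l + w*(5*l - 2)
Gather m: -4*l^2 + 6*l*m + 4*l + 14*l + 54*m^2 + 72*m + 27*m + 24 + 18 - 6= -4*l^2 + 18*l + 54*m^2 + m*(6*l + 99) + 36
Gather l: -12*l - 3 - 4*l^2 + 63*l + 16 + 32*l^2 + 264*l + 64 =28*l^2 + 315*l + 77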